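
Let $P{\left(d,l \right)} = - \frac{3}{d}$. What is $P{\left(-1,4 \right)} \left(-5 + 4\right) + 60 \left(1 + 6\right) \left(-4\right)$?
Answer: $-1683$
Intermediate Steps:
$P{\left(-1,4 \right)} \left(-5 + 4\right) + 60 \left(1 + 6\right) \left(-4\right) = - \frac{3}{-1} \left(-5 + 4\right) + 60 \left(1 + 6\right) \left(-4\right) = \left(-3\right) \left(-1\right) \left(-1\right) + 60 \cdot 7 \left(-4\right) = 3 \left(-1\right) + 60 \left(-28\right) = -3 - 1680 = -1683$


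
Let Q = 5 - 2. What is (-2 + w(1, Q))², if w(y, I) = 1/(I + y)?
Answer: 49/16 ≈ 3.0625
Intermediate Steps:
Q = 3
(-2 + w(1, Q))² = (-2 + 1/(3 + 1))² = (-2 + 1/4)² = (-2 + ¼)² = (-7/4)² = 49/16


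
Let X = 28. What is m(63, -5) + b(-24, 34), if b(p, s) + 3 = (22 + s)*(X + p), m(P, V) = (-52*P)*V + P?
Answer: 16664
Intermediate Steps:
m(P, V) = P - 52*P*V (m(P, V) = -52*P*V + P = P - 52*P*V)
b(p, s) = -3 + (22 + s)*(28 + p)
m(63, -5) + b(-24, 34) = 63*(1 - 52*(-5)) + (613 + 22*(-24) + 28*34 - 24*34) = 63*(1 + 260) + (613 - 528 + 952 - 816) = 63*261 + 221 = 16443 + 221 = 16664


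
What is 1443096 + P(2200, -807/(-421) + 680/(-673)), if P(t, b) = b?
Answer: 408876975799/283333 ≈ 1.4431e+6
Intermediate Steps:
1443096 + P(2200, -807/(-421) + 680/(-673)) = 1443096 + (-807/(-421) + 680/(-673)) = 1443096 + (-807*(-1/421) + 680*(-1/673)) = 1443096 + (807/421 - 680/673) = 1443096 + 256831/283333 = 408876975799/283333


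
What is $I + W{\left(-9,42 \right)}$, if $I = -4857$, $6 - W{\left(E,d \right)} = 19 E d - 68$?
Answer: $2399$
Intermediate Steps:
$W{\left(E,d \right)} = 74 - 19 E d$ ($W{\left(E,d \right)} = 6 - \left(19 E d - 68\right) = 6 - \left(-68 + 19 E d\right) = 74 - 19 E d$)
$I + W{\left(-9,42 \right)} = -4857 - \left(-74 - 7182\right) = -4857 + \left(74 + 7182\right) = -4857 + 7256 = 2399$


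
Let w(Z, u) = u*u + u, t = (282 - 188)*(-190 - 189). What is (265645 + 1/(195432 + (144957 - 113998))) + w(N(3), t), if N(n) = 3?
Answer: 287390220050946/226391 ≈ 1.2694e+9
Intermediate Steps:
t = -35626 (t = 94*(-379) = -35626)
w(Z, u) = u + u² (w(Z, u) = u² + u = u + u²)
(265645 + 1/(195432 + (144957 - 113998))) + w(N(3), t) = (265645 + 1/(195432 + (144957 - 113998))) - 35626*(1 - 35626) = (265645 + 1/(195432 + 30959)) - 35626*(-35625) = (265645 + 1/226391) + 1269176250 = 60139637196/226391 + 1269176250 = 287390220050946/226391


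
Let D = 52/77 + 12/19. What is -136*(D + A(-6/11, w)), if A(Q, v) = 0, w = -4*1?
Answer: -260032/1463 ≈ -177.74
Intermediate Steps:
w = -4
D = 1912/1463 (D = 52*(1/77) + 12*(1/19) = 52/77 + 12/19 = 1912/1463 ≈ 1.3069)
-136*(D + A(-6/11, w)) = -136*(1912/1463 + 0) = -136*1912/1463 = -260032/1463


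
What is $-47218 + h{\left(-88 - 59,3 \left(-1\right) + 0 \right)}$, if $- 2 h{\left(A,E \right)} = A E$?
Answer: $- \frac{94877}{2} \approx -47439.0$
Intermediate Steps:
$h{\left(A,E \right)} = - \frac{A E}{2}$
$-47218 + h{\left(-88 - 59,3 \left(-1\right) + 0 \right)} = -47218 - \frac{\left(-88 - 59\right) \left(3 \left(-1\right) + 0\right)}{2} = -47218 - \frac{\left(-88 - 59\right) \left(-3 + 0\right)}{2} = -47218 - \left(- \frac{147}{2}\right) \left(-3\right) = -47218 - \frac{441}{2} = - \frac{94877}{2}$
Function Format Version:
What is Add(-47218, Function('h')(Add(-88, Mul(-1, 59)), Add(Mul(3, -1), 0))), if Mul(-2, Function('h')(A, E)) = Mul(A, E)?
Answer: Rational(-94877, 2) ≈ -47439.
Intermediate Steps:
Function('h')(A, E) = Mul(Rational(-1, 2), A, E) (Function('h')(A, E) = Mul(Rational(-1, 2), Mul(A, E)) = Mul(Rational(-1, 2), A, E))
Add(-47218, Function('h')(Add(-88, Mul(-1, 59)), Add(Mul(3, -1), 0))) = Add(-47218, Mul(Rational(-1, 2), Add(-88, Mul(-1, 59)), Add(Mul(3, -1), 0))) = Add(-47218, Mul(Rational(-1, 2), Add(-88, -59), Add(-3, 0))) = Add(-47218, Mul(Rational(-1, 2), -147, -3)) = Add(-47218, Rational(-441, 2)) = Rational(-94877, 2)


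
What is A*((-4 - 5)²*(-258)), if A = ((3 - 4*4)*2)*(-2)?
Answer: -1086696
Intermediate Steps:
A = 52 (A = ((3 - 16)*2)*(-2) = -13*2*(-2) = -26*(-2) = 52)
A*((-4 - 5)²*(-258)) = 52*((-4 - 5)²*(-258)) = 52*((-9)²*(-258)) = 52*(81*(-258)) = 52*(-20898) = -1086696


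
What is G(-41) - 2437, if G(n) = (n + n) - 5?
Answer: -2524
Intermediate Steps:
G(n) = -5 + 2*n (G(n) = 2*n - 5 = -5 + 2*n)
G(-41) - 2437 = (-5 + 2*(-41)) - 2437 = (-5 - 82) - 2437 = -87 - 2437 = -2524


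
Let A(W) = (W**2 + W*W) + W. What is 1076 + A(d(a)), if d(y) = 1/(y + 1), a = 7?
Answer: 34437/32 ≈ 1076.2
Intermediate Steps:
d(y) = 1/(1 + y)
A(W) = W + 2*W**2 (A(W) = (W**2 + W**2) + W = 2*W**2 + W = W + 2*W**2)
1076 + A(d(a)) = 1076 + (1 + 2/(1 + 7))/(1 + 7) = 1076 + (1 + 2/8)/8 = 1076 + (1 + 2*(1/8))/8 = 1076 + (1 + 1/4)/8 = 1076 + (1/8)*(5/4) = 1076 + 5/32 = 34437/32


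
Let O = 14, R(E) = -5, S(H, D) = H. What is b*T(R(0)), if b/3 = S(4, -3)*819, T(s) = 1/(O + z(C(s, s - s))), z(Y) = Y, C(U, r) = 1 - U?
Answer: 2457/5 ≈ 491.40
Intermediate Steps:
T(s) = 1/(15 - s) (T(s) = 1/(14 + (1 - s)) = 1/(15 - s))
b = 9828 (b = 3*(4*819) = 3*3276 = 9828)
b*T(R(0)) = 9828*(-1/(-15 - 5)) = 9828*(-1/(-20)) = 9828*(-1*(-1/20)) = 9828*(1/20) = 2457/5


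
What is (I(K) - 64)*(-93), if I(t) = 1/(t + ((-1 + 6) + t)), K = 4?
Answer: 77283/13 ≈ 5944.8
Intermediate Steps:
I(t) = 1/(5 + 2*t) (I(t) = 1/(t + (5 + t)) = 1/(5 + 2*t))
(I(K) - 64)*(-93) = (1/(5 + 2*4) - 64)*(-93) = (1/(5 + 8) - 64)*(-93) = (1/13 - 64)*(-93) = -831/13*(-93) = 77283/13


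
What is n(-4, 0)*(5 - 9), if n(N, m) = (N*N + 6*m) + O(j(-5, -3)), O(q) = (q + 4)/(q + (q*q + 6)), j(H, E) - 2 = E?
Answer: -66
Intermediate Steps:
j(H, E) = 2 + E
O(q) = (4 + q)/(6 + q + q²) (O(q) = (4 + q)/(q + (q² + 6)) = (4 + q)/(q + (6 + q²)) = (4 + q)/(6 + q + q²))
n(N, m) = ½ + N² + 6*m (n(N, m) = (N*N + 6*m) + (4 + (2 - 3))/(6 + (2 - 3) + (2 - 3)²) = (N² + 6*m) + (4 - 1)/(6 - 1 + (-1)²) = (N² + 6*m) + 3/(6 - 1 + 1) = (N² + 6*m) + 3/6 = (N² + 6*m) + (⅙)*3 = (N² + 6*m) + ½ = ½ + N² + 6*m)
n(-4, 0)*(5 - 9) = (½ + (-4)² + 6*0)*(5 - 9) = (½ + 16 + 0)*(-4) = (33/2)*(-4) = -66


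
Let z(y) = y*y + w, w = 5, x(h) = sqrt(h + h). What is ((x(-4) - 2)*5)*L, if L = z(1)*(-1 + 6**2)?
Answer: -2100 + 2100*I*sqrt(2) ≈ -2100.0 + 2969.8*I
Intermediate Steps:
x(h) = sqrt(2)*sqrt(h) (x(h) = sqrt(2*h) = sqrt(2)*sqrt(h))
z(y) = 5 + y**2 (z(y) = y*y + 5 = y**2 + 5 = 5 + y**2)
L = 210 (L = (5 + 1**2)*(-1 + 6**2) = (5 + 1)*(-1 + 36) = 6*35 = 210)
((x(-4) - 2)*5)*L = ((sqrt(2)*sqrt(-4) - 2)*5)*210 = ((sqrt(2)*(2*I) - 2)*5)*210 = ((2*I*sqrt(2) - 2)*5)*210 = ((-2 + 2*I*sqrt(2))*5)*210 = (-10 + 10*I*sqrt(2))*210 = -2100 + 2100*I*sqrt(2)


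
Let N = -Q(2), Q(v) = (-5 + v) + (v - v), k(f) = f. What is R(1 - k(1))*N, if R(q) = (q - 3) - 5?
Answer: -24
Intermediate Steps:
Q(v) = -5 + v (Q(v) = (-5 + v) + 0 = -5 + v)
R(q) = -8 + q (R(q) = (-3 + q) - 5 = -8 + q)
N = 3 (N = -(-5 + 2) = -1*(-3) = 3)
R(1 - k(1))*N = (-8 + (1 - 1*1))*3 = (-8 + (1 - 1))*3 = (-8 + 0)*3 = -8*3 = -24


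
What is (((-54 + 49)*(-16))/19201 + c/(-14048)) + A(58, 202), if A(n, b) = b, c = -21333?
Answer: 54897339669/269735648 ≈ 203.52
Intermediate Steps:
(((-54 + 49)*(-16))/19201 + c/(-14048)) + A(58, 202) = (((-54 + 49)*(-16))/19201 - 21333/(-14048)) + 202 = (-5*(-16)*(1/19201) - 21333*(-1/14048)) + 202 = (80*(1/19201) + 21333/14048) + 202 = (80/19201 + 21333/14048) + 202 = 410738773/269735648 + 202 = 54897339669/269735648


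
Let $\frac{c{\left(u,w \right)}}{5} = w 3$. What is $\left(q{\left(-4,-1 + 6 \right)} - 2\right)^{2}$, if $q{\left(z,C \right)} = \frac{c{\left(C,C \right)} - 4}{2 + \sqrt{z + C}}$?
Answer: $\frac{4225}{9} \approx 469.44$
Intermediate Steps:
$c{\left(u,w \right)} = 15 w$ ($c{\left(u,w \right)} = 5 w 3 = 5 \cdot 3 w = 15 w$)
$q{\left(z,C \right)} = \frac{-4 + 15 C}{2 + \sqrt{C + z}}$ ($q{\left(z,C \right)} = \frac{15 C - 4}{2 + \sqrt{z + C}} = \frac{-4 + 15 C}{2 + \sqrt{C + z}}$)
$\left(q{\left(-4,-1 + 6 \right)} - 2\right)^{2} = \left(\frac{-4 + 15 \left(-1 + 6\right)}{2 + \sqrt{\left(-1 + 6\right) - 4}} - 2\right)^{2} = \left(\frac{-4 + 15 \cdot 5}{2 + \sqrt{5 - 4}} - 2\right)^{2} = \left(\frac{-4 + 75}{2 + \sqrt{1}} - 2\right)^{2} = \left(\frac{1}{2 + 1} \cdot 71 - 2\right)^{2} = \left(\frac{1}{3} \cdot 71 - 2\right)^{2} = \left(\frac{71}{3} - 2\right)^{2} = \left(\frac{65}{3}\right)^{2} = \frac{4225}{9}$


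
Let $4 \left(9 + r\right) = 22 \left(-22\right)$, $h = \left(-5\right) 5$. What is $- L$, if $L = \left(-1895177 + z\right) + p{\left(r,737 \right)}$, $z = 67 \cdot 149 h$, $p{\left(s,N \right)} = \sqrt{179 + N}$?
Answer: $2144752 - 2 \sqrt{229} \approx 2.1447 \cdot 10^{6}$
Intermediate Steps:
$h = -25$
$r = -130$ ($r = -9 + \frac{22 \left(-22\right)}{4} = -9 + \frac{1}{4} \left(-484\right) = -9 - 121 = -130$)
$z = -249575$ ($z = 67 \cdot 149 \left(-25\right) = 9983 \left(-25\right) = -249575$)
$L = -2144752 + 2 \sqrt{229}$ ($L = \left(-1895177 - 249575\right) + \sqrt{179 + 737} = -2144752 + \sqrt{916} = -2144752 + 2 \sqrt{229} \approx -2.1447 \cdot 10^{6}$)
$- L = - (-2144752 + 2 \sqrt{229}) = 2144752 - 2 \sqrt{229}$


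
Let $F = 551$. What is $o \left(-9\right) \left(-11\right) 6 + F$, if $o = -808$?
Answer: $-479401$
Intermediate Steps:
$o \left(-9\right) \left(-11\right) 6 + F = - 808 \left(-9\right) \left(-11\right) 6 + 551 = - 808 \cdot 99 \cdot 6 + 551 = \left(-808\right) 594 + 551 = -479952 + 551 = -479401$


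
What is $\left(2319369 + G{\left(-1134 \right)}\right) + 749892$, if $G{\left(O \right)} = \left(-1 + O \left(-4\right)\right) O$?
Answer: $-2073429$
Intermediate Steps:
$G{\left(O \right)} = O \left(-1 - 4 O\right)$ ($G{\left(O \right)} = \left(-1 - 4 O\right) O = O \left(-1 - 4 O\right)$)
$\left(2319369 + G{\left(-1134 \right)}\right) + 749892 = \left(2319369 - - 1134 \left(1 + 4 \left(-1134\right)\right)\right) + 749892 = \left(2319369 - - 1134 \left(1 - 4536\right)\right) + 749892 = \left(2319369 - \left(-1134\right) \left(-4535\right)\right) + 749892 = \left(2319369 - 5142690\right) + 749892 = -2823321 + 749892 = -2073429$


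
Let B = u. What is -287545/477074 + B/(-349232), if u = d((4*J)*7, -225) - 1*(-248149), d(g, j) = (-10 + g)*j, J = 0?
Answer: -8456875691/6408057968 ≈ -1.3197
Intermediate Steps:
d(g, j) = j*(-10 + g)
u = 250399 (u = -225*(-10 + (4*0)*7) - 1*(-248149) = -225*(-10 + 0*7) + 248149 = -225*(-10 + 0) + 248149 = -225*(-10) + 248149 = 2250 + 248149 = 250399)
B = 250399
-287545/477074 + B/(-349232) = -287545/477074 + 250399/(-349232) = -287545*1/477074 + 250399*(-1/349232) = -287545/477074 - 250399/349232 = -8456875691/6408057968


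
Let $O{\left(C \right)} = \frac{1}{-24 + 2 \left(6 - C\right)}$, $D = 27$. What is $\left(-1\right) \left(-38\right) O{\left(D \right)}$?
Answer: $- \frac{19}{33} \approx -0.57576$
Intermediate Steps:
$O{\left(C \right)} = \frac{1}{-12 - 2 C}$ ($O{\left(C \right)} = \frac{1}{-24 - \left(-12 + 2 C\right)} = \frac{1}{-12 - 2 C}$)
$\left(-1\right) \left(-38\right) O{\left(D \right)} = \left(-1\right) \left(-38\right) \left(- \frac{1}{12 + 2 \cdot 27}\right) = 38 \left(- \frac{1}{12 + 54}\right) = 38 \left(- \frac{1}{66}\right) = - \frac{19}{33}$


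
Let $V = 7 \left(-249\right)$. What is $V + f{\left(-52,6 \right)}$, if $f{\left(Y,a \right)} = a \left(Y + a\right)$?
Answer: $-2019$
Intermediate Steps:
$V = -1743$
$V + f{\left(-52,6 \right)} = -1743 + 6 \left(-52 + 6\right) = -1743 + 6 \left(-46\right) = -1743 - 276 = -2019$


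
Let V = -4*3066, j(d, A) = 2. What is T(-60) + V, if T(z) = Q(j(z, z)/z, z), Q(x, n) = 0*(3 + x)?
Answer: -12264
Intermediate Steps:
Q(x, n) = 0
V = -12264
T(z) = 0
T(-60) + V = 0 - 12264 = -12264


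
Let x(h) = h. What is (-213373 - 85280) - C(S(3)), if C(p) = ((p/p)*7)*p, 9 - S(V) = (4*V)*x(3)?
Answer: -298464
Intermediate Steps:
S(V) = 9 - 12*V (S(V) = 9 - 4*V*3 = 9 - 12*V)
C(p) = 7*p (C(p) = (1*7)*p = 7*p)
(-213373 - 85280) - C(S(3)) = (-213373 - 85280) - 7*(9 - 12*3) = -298653 - 7*(9 - 36) = -298653 - 7*(-27) = -298653 - 1*(-189) = -298653 + 189 = -298464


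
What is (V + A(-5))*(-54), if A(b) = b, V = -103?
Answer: 5832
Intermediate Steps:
(V + A(-5))*(-54) = (-103 - 5)*(-54) = -108*(-54) = 5832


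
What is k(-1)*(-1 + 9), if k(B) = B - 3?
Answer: -32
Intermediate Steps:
k(B) = -3 + B
k(-1)*(-1 + 9) = (-3 - 1)*(-1 + 9) = -4*8 = -32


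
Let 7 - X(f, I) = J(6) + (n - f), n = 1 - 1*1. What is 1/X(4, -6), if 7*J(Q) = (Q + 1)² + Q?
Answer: 7/22 ≈ 0.31818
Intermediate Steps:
n = 0 (n = 1 - 1 = 0)
J(Q) = Q/7 + (1 + Q)²/7 (J(Q) = ((Q + 1)² + Q)/7 = ((1 + Q)² + Q)/7 = (Q + (1 + Q)²)/7 = Q/7 + (1 + Q)²/7)
X(f, I) = -6/7 + f (X(f, I) = 7 - (((⅐)*6 + (1 + 6)²/7) + (0 - f)) = 7 - ((6/7 + (⅐)*7²) - f) = 7 - ((6/7 + (⅐)*49) - f) = 7 - ((6/7 + 7) - f) = 7 - (55/7 - f) = 7 + (-55/7 + f) = -6/7 + f)
1/X(4, -6) = 1/(-6/7 + 4) = 1/(22/7) = 7/22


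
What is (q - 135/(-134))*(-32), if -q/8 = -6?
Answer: -105072/67 ≈ -1568.2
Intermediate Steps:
q = 48 (q = -8*(-6) = 48)
(q - 135/(-134))*(-32) = (48 - 135/(-134))*(-32) = (48 - 135*(-1/134))*(-32) = (48 + 135/134)*(-32) = (6567/134)*(-32) = -105072/67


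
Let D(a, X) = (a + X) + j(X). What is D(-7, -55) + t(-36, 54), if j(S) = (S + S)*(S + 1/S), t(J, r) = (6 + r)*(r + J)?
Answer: 7070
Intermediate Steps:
t(J, r) = (6 + r)*(J + r)
j(S) = 2*S*(S + 1/S) (j(S) = (2*S)*(S + 1/S) = 2*S*(S + 1/S))
D(a, X) = 2 + X + a + 2*X² (D(a, X) = (a + X) + (2 + 2*X²) = (X + a) + (2 + 2*X²) = 2 + X + a + 2*X²)
D(-7, -55) + t(-36, 54) = (2 - 55 - 7 + 2*(-55)²) + (54² + 6*(-36) + 6*54 - 36*54) = (2 - 55 - 7 + 2*3025) + (2916 - 216 + 324 - 1944) = (2 - 55 - 7 + 6050) + 1080 = 5990 + 1080 = 7070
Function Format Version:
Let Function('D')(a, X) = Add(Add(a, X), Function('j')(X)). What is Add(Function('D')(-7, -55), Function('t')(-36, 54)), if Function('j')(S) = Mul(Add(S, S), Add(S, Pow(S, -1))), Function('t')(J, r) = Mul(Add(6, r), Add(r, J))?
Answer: 7070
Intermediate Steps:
Function('t')(J, r) = Mul(Add(6, r), Add(J, r))
Function('j')(S) = Mul(2, S, Add(S, Pow(S, -1))) (Function('j')(S) = Mul(Mul(2, S), Add(S, Pow(S, -1))) = Mul(2, S, Add(S, Pow(S, -1))))
Function('D')(a, X) = Add(2, X, a, Mul(2, Pow(X, 2))) (Function('D')(a, X) = Add(Add(a, X), Add(2, Mul(2, Pow(X, 2)))) = Add(Add(X, a), Add(2, Mul(2, Pow(X, 2)))) = Add(2, X, a, Mul(2, Pow(X, 2))))
Add(Function('D')(-7, -55), Function('t')(-36, 54)) = Add(Add(2, -55, -7, Mul(2, Pow(-55, 2))), Add(Pow(54, 2), Mul(6, -36), Mul(6, 54), Mul(-36, 54))) = Add(Add(2, -55, -7, Mul(2, 3025)), Add(2916, -216, 324, -1944)) = Add(Add(2, -55, -7, 6050), 1080) = Add(5990, 1080) = 7070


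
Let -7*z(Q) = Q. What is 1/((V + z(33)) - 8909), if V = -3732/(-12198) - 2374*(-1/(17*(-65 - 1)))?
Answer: -7983591/71177898751 ≈ -0.00011216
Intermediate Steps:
z(Q) = -Q/7
V = -2064229/1140513 (V = -3732*(-1/12198) - 2374/((-17*(-66))) = 622/2033 - 2374/1122 = 622/2033 - 2374*1/1122 = 622/2033 - 1187/561 = -2064229/1140513 ≈ -1.8099)
1/((V + z(33)) - 8909) = 1/((-2064229/1140513 - ⅐*33) - 8909) = 1/((-2064229/1140513 - 33/7) - 8909) = 1/(-52086532/7983591 - 8909) = 1/(-71177898751/7983591) = -7983591/71177898751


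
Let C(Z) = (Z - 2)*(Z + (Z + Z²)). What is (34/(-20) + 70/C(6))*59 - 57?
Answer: -65179/480 ≈ -135.79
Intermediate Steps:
C(Z) = (-2 + Z)*(Z² + 2*Z)
(34/(-20) + 70/C(6))*59 - 57 = (34/(-20) + 70/((6*(-4 + 6²))))*59 - 57 = (34*(-1/20) + 70/((6*(-4 + 36))))*59 - 57 = (-17/10 + 70/((6*32)))*59 - 57 = (-17/10 + 70/192)*59 - 57 = (-17/10 + 70*(1/192))*59 - 57 = (-17/10 + 35/96)*59 - 57 = -641/480*59 - 57 = -37819/480 - 57 = -65179/480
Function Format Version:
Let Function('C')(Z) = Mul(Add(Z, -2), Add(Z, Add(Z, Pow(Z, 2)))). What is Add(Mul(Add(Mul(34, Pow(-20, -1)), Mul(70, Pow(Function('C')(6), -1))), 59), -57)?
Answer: Rational(-65179, 480) ≈ -135.79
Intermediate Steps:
Function('C')(Z) = Mul(Add(-2, Z), Add(Pow(Z, 2), Mul(2, Z)))
Add(Mul(Add(Mul(34, Pow(-20, -1)), Mul(70, Pow(Function('C')(6), -1))), 59), -57) = Add(Mul(Add(Mul(34, Pow(-20, -1)), Mul(70, Pow(Mul(6, Add(-4, Pow(6, 2))), -1))), 59), -57) = Add(Mul(Add(Mul(34, Rational(-1, 20)), Mul(70, Pow(Mul(6, Add(-4, 36)), -1))), 59), -57) = Add(Mul(Add(Rational(-17, 10), Mul(70, Pow(Mul(6, 32), -1))), 59), -57) = Add(Mul(Add(Rational(-17, 10), Mul(70, Pow(192, -1))), 59), -57) = Add(Mul(Add(Rational(-17, 10), Mul(70, Rational(1, 192))), 59), -57) = Add(Mul(Add(Rational(-17, 10), Rational(35, 96)), 59), -57) = Add(Mul(Rational(-641, 480), 59), -57) = Add(Rational(-37819, 480), -57) = Rational(-65179, 480)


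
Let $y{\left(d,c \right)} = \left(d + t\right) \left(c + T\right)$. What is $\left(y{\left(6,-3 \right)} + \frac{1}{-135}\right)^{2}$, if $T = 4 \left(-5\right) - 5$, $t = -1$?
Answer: $\frac{357247801}{18225} \approx 19602.0$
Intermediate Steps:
$T = -25$ ($T = -20 - 5 = -25$)
$y{\left(d,c \right)} = \left(-1 + d\right) \left(-25 + c\right)$ ($y{\left(d,c \right)} = \left(d - 1\right) \left(c - 25\right) = \left(-1 + d\right) \left(-25 + c\right)$)
$\left(y{\left(6,-3 \right)} + \frac{1}{-135}\right)^{2} = \left(\left(25 - -3 - 150 - 18\right) + \frac{1}{-135}\right)^{2} = \left(\left(25 + 3 - 150 - 18\right) - \frac{1}{135}\right)^{2} = \left(-140 - \frac{1}{135}\right)^{2} = \left(- \frac{18901}{135}\right)^{2} = \frac{357247801}{18225}$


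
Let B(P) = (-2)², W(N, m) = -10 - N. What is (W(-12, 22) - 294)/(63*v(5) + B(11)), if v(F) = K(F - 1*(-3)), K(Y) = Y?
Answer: -73/127 ≈ -0.57480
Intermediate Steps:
v(F) = 3 + F (v(F) = F - 1*(-3) = F + 3 = 3 + F)
B(P) = 4
(W(-12, 22) - 294)/(63*v(5) + B(11)) = ((-10 - 1*(-12)) - 294)/(63*(3 + 5) + 4) = ((-10 + 12) - 294)/(63*8 + 4) = (2 - 294)/(504 + 4) = -292/508 = -292*1/508 = -73/127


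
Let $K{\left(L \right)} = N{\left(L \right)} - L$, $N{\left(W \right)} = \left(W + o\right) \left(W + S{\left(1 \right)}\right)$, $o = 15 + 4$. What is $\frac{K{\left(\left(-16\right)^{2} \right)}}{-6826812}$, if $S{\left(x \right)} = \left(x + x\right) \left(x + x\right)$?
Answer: $- \frac{5937}{568901} \approx -0.010436$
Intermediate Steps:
$S{\left(x \right)} = 4 x^{2}$ ($S{\left(x \right)} = 2 x 2 x = 4 x^{2}$)
$o = 19$
$N{\left(W \right)} = \left(4 + W\right) \left(19 + W\right)$ ($N{\left(W \right)} = \left(W + 19\right) \left(W + 4 \cdot 1^{2}\right) = \left(19 + W\right) \left(W + 4 \cdot 1\right) = \left(19 + W\right) \left(W + 4\right) = \left(19 + W\right) \left(4 + W\right) = \left(4 + W\right) \left(19 + W\right)$)
$K{\left(L \right)} = 76 + L^{2} + 22 L$ ($K{\left(L \right)} = \left(76 + L^{2} + 23 L\right) - L = 76 + L^{2} + 22 L$)
$\frac{K{\left(\left(-16\right)^{2} \right)}}{-6826812} = \frac{76 + \left(\left(-16\right)^{2}\right)^{2} + 22 \left(-16\right)^{2}}{-6826812} = \left(76 + 256^{2} + 22 \cdot 256\right) \left(- \frac{1}{6826812}\right) = \left(76 + 65536 + 5632\right) \left(- \frac{1}{6826812}\right) = 71244 \left(- \frac{1}{6826812}\right) = - \frac{5937}{568901}$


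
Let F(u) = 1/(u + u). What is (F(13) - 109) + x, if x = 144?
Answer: 911/26 ≈ 35.038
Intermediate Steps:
F(u) = 1/(2*u)
(F(13) - 109) + x = ((½)/13 - 109) + 144 = ((½)*(1/13) - 109) + 144 = (1/26 - 109) + 144 = -2833/26 + 144 = 911/26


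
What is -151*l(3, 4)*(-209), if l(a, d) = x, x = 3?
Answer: 94677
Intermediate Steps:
l(a, d) = 3
-151*l(3, 4)*(-209) = -151*3*(-209) = -453*(-209) = 94677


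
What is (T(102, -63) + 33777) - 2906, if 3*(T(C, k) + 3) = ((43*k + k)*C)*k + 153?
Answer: 5968543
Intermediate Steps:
T(C, k) = 48 + 44*C*k²/3 (T(C, k) = -3 + (((43*k + k)*C)*k + 153)/3 = -3 + (((44*k)*C)*k + 153)/3 = -3 + ((44*C*k)*k + 153)/3 = -3 + (44*C*k² + 153)/3 = -3 + (153 + 44*C*k²)/3 = -3 + (51 + 44*C*k²/3) = 48 + 44*C*k²/3)
(T(102, -63) + 33777) - 2906 = ((48 + (44/3)*102*(-63)²) + 33777) - 2906 = ((48 + (44/3)*102*3969) + 33777) - 2906 = ((48 + 5937624) + 33777) - 2906 = (5937672 + 33777) - 2906 = 5971449 - 2906 = 5968543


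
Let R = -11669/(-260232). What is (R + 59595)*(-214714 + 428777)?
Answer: 474257729657381/37176 ≈ 1.2757e+10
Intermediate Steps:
R = 1667/37176 (R = -11669*(-1/260232) = 1667/37176 ≈ 0.044841)
(R + 59595)*(-214714 + 428777) = (1667/37176 + 59595)*(-214714 + 428777) = (2215505387/37176)*214063 = 474257729657381/37176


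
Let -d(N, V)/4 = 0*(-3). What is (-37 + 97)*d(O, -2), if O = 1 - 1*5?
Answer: 0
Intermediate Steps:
O = -4 (O = 1 - 5 = -4)
d(N, V) = 0 (d(N, V) = -0*(-3) = -4*0 = 0)
(-37 + 97)*d(O, -2) = (-37 + 97)*0 = 60*0 = 0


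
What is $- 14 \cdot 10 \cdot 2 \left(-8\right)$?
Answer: $2240$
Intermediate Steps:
$- 14 \cdot 10 \cdot 2 \left(-8\right) = \left(-14\right) 20 \left(-8\right) = \left(-280\right) \left(-8\right) = 2240$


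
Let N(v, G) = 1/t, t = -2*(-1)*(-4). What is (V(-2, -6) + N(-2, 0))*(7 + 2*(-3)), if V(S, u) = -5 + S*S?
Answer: -9/8 ≈ -1.1250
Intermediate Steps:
V(S, u) = -5 + S²
t = -8 (t = 2*(-4) = -8)
N(v, G) = -⅛ (N(v, G) = 1/(-8) = -⅛)
(V(-2, -6) + N(-2, 0))*(7 + 2*(-3)) = ((-5 + (-2)²) - ⅛)*(7 + 2*(-3)) = ((-5 + 4) - ⅛)*(7 - 6) = (-1 - ⅛)*1 = -9/8*1 = -9/8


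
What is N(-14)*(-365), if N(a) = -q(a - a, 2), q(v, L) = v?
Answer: 0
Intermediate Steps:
N(a) = 0 (N(a) = -(a - a) = -1*0 = 0)
N(-14)*(-365) = 0*(-365) = 0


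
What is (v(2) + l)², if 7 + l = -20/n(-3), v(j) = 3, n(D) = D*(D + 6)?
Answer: 256/81 ≈ 3.1605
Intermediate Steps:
n(D) = D*(6 + D)
l = -43/9 (l = -7 - 20*(-1/(3*(6 - 3))) = -7 - 20/((-3*3)) = -7 - 20/(-9) = -7 - 20*(-⅑) = -7 + 20/9 = -43/9 ≈ -4.7778)
(v(2) + l)² = (3 - 43/9)² = (-16/9)² = 256/81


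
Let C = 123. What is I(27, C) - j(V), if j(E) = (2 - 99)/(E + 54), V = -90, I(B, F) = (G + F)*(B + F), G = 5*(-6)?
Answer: 502103/36 ≈ 13947.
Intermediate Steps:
G = -30
I(B, F) = (-30 + F)*(B + F)
j(E) = -97/(54 + E)
I(27, C) - j(V) = (123² - 30*27 - 30*123 + 27*123) - (-97)/(54 - 90) = (15129 - 810 - 3690 + 3321) - (-97)/(-36) = 13950 - (-97)*(-1)/36 = 13950 - 1*97/36 = 13950 - 97/36 = 502103/36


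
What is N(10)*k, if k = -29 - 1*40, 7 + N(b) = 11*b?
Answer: -7107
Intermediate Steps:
N(b) = -7 + 11*b
k = -69 (k = -29 - 40 = -69)
N(10)*k = (-7 + 11*10)*(-69) = (-7 + 110)*(-69) = 103*(-69) = -7107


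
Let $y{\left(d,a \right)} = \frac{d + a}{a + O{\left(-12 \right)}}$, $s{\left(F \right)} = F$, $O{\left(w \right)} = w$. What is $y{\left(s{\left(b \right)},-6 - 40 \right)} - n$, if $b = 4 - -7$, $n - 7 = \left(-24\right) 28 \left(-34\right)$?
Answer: $- \frac{1325555}{58} \approx -22854.0$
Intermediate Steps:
$n = 22855$ ($n = 7 + \left(-24\right) 28 \left(-34\right) = 7 - -22848 = 7 + 22848 = 22855$)
$b = 11$ ($b = 4 + 7 = 11$)
$y{\left(d,a \right)} = \frac{a + d}{-12 + a}$ ($y{\left(d,a \right)} = \frac{d + a}{a - 12} = \frac{a + d}{-12 + a}$)
$y{\left(s{\left(b \right)},-6 - 40 \right)} - n = \frac{\left(-6 - 40\right) + 11}{-12 - 46} - 22855 = \frac{-46 + 11}{-12 - 46} - 22855 = \frac{1}{-58} \left(-35\right) - 22855 = \left(- \frac{1}{58}\right) \left(-35\right) - 22855 = \frac{35}{58} - 22855 = - \frac{1325555}{58}$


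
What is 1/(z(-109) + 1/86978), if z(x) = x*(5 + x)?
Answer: 86978/985982609 ≈ 8.8215e-5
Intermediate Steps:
1/(z(-109) + 1/86978) = 1/(-109*(5 - 109) + 1/86978) = 1/(-109*(-104) + 1/86978) = 1/(11336 + 1/86978) = 1/(985982609/86978) = 86978/985982609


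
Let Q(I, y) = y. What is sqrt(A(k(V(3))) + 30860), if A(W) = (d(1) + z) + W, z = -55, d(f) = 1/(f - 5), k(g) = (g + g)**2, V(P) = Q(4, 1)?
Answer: 7*sqrt(2515)/2 ≈ 175.52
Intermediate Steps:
V(P) = 1
k(g) = 4*g**2 (k(g) = (2*g)**2 = 4*g**2)
d(f) = 1/(-5 + f)
A(W) = -221/4 + W (A(W) = (1/(-5 + 1) - 55) + W = (1/(-4) - 55) + W = (-1/4 - 55) + W = -221/4 + W)
sqrt(A(k(V(3))) + 30860) = sqrt((-221/4 + 4*1**2) + 30860) = sqrt((-221/4 + 4*1) + 30860) = sqrt((-221/4 + 4) + 30860) = sqrt(-205/4 + 30860) = sqrt(123235/4) = 7*sqrt(2515)/2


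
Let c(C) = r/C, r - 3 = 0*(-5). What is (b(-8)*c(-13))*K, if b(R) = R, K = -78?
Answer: -144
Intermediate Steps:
r = 3 (r = 3 + 0*(-5) = 3 + 0 = 3)
c(C) = 3/C
(b(-8)*c(-13))*K = -24/(-13)*(-78) = -24*(-1)/13*(-78) = -8*(-3/13)*(-78) = (24/13)*(-78) = -144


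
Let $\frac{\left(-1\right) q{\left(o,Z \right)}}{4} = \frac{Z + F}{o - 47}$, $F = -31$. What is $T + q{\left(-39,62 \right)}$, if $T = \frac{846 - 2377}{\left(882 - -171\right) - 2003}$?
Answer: $\frac{124733}{40850} \approx 3.0534$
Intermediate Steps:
$q{\left(o,Z \right)} = - \frac{4 \left(-31 + Z\right)}{-47 + o}$ ($q{\left(o,Z \right)} = - 4 \frac{Z - 31}{o - 47} = - 4 \frac{-31 + Z}{-47 + o} = - \frac{4 \left(-31 + Z\right)}{-47 + o}$)
$T = \frac{1531}{950}$ ($T = - \frac{1531}{\left(882 + 171\right) - 2003} = - \frac{1531}{1053 - 2003} = - \frac{1531}{-950} = \left(-1531\right) \left(- \frac{1}{950}\right) = \frac{1531}{950} \approx 1.6116$)
$T + q{\left(-39,62 \right)} = \frac{1531}{950} + \frac{4 \left(31 - 62\right)}{-47 - 39} = \frac{1531}{950} + \frac{4 \left(31 - 62\right)}{-86} = \frac{1531}{950} + 4 \left(- \frac{1}{86}\right) \left(-31\right) = \frac{1531}{950} + \frac{62}{43} = \frac{124733}{40850}$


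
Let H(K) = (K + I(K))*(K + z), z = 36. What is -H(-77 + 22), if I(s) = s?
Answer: -2090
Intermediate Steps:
H(K) = 2*K*(36 + K) (H(K) = (K + K)*(K + 36) = (2*K)*(36 + K) = 2*K*(36 + K))
-H(-77 + 22) = -2*(-77 + 22)*(36 + (-77 + 22)) = -2*(-55)*(36 - 55) = -2*(-55)*(-19) = -1*2090 = -2090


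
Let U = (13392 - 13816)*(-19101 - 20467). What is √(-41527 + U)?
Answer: √16735305 ≈ 4090.9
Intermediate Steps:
U = 16776832 (U = -424*(-39568) = 16776832)
√(-41527 + U) = √(-41527 + 16776832) = √16735305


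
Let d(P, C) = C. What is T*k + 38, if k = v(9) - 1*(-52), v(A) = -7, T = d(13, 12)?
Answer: 578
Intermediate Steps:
T = 12
k = 45 (k = -7 - 1*(-52) = -7 + 52 = 45)
T*k + 38 = 12*45 + 38 = 540 + 38 = 578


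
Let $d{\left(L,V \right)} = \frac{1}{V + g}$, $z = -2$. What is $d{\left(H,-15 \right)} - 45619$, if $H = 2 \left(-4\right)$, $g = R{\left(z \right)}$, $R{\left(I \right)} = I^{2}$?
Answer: $- \frac{501810}{11} \approx -45619.0$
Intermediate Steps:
$g = 4$ ($g = \left(-2\right)^{2} = 4$)
$H = -8$
$d{\left(L,V \right)} = \frac{1}{4 + V}$ ($d{\left(L,V \right)} = \frac{1}{V + 4} = \frac{1}{4 + V}$)
$d{\left(H,-15 \right)} - 45619 = \frac{1}{4 - 15} - 45619 = \frac{1}{-11} - 45619 = - \frac{1}{11} - 45619 = - \frac{501810}{11}$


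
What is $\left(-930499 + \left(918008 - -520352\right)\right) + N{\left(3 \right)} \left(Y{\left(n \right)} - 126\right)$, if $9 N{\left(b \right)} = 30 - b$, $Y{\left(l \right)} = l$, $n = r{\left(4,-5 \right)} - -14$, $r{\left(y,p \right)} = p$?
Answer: $507510$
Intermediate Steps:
$n = 9$ ($n = -5 - -14 = -5 + 14 = 9$)
$N{\left(b \right)} = \frac{10}{3} - \frac{b}{9}$ ($N{\left(b \right)} = \frac{30 - b}{9} = \frac{10}{3} - \frac{b}{9}$)
$\left(-930499 + \left(918008 - -520352\right)\right) + N{\left(3 \right)} \left(Y{\left(n \right)} - 126\right) = \left(-930499 + \left(918008 - -520352\right)\right) + \left(\frac{10}{3} - \frac{1}{3}\right) \left(9 - 126\right) = \left(-930499 + \left(918008 + 520352\right)\right) + \left(\frac{10}{3} - \frac{1}{3}\right) \left(-117\right) = \left(-930499 + 1438360\right) + 3 \left(-117\right) = 507861 - 351 = 507510$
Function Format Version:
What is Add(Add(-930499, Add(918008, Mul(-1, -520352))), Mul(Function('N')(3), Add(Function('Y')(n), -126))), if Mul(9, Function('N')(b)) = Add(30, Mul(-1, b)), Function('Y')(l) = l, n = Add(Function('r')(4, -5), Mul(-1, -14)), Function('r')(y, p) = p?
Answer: 507510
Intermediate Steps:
n = 9 (n = Add(-5, Mul(-1, -14)) = Add(-5, 14) = 9)
Function('N')(b) = Add(Rational(10, 3), Mul(Rational(-1, 9), b)) (Function('N')(b) = Mul(Rational(1, 9), Add(30, Mul(-1, b))) = Add(Rational(10, 3), Mul(Rational(-1, 9), b)))
Add(Add(-930499, Add(918008, Mul(-1, -520352))), Mul(Function('N')(3), Add(Function('Y')(n), -126))) = Add(Add(-930499, Add(918008, Mul(-1, -520352))), Mul(Add(Rational(10, 3), Mul(Rational(-1, 9), 3)), Add(9, -126))) = Add(Add(-930499, Add(918008, 520352)), Mul(Add(Rational(10, 3), Rational(-1, 3)), -117)) = Add(Add(-930499, 1438360), Mul(3, -117)) = Add(507861, -351) = 507510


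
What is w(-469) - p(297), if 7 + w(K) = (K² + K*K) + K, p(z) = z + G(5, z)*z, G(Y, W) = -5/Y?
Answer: 439446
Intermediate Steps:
p(z) = 0 (p(z) = z + (-5/5)*z = z + (-5*⅕)*z = z - z = 0)
w(K) = -7 + K + 2*K² (w(K) = -7 + ((K² + K*K) + K) = -7 + ((K² + K²) + K) = -7 + (2*K² + K) = -7 + (K + 2*K²) = -7 + K + 2*K²)
w(-469) - p(297) = (-7 - 469 + 2*(-469)²) - 1*0 = (-7 - 469 + 2*219961) + 0 = (-7 - 469 + 439922) + 0 = 439446 + 0 = 439446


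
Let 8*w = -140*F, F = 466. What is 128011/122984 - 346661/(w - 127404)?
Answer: 59986799573/16671588056 ≈ 3.5981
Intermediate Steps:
w = -8155 (w = (-140*466)/8 = (⅛)*(-65240) = -8155)
128011/122984 - 346661/(w - 127404) = 128011/122984 - 346661/(-8155 - 127404) = 128011*(1/122984) - 346661/(-135559) = 128011/122984 - 346661*(-1/135559) = 128011/122984 + 346661/135559 = 59986799573/16671588056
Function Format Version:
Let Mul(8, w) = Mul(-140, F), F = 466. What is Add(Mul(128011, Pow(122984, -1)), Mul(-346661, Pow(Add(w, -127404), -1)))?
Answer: Rational(59986799573, 16671588056) ≈ 3.5981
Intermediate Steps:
w = -8155 (w = Mul(Rational(1, 8), Mul(-140, 466)) = Mul(Rational(1, 8), -65240) = -8155)
Add(Mul(128011, Pow(122984, -1)), Mul(-346661, Pow(Add(w, -127404), -1))) = Add(Mul(128011, Pow(122984, -1)), Mul(-346661, Pow(Add(-8155, -127404), -1))) = Add(Mul(128011, Rational(1, 122984)), Mul(-346661, Pow(-135559, -1))) = Add(Rational(128011, 122984), Mul(-346661, Rational(-1, 135559))) = Add(Rational(128011, 122984), Rational(346661, 135559)) = Rational(59986799573, 16671588056)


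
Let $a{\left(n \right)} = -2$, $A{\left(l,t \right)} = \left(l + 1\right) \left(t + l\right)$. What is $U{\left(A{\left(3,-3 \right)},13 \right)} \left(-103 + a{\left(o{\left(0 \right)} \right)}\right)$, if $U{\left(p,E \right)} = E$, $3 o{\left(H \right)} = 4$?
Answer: $-1365$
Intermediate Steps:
$A{\left(l,t \right)} = \left(1 + l\right) \left(l + t\right)$
$o{\left(H \right)} = \frac{4}{3}$ ($o{\left(H \right)} = \frac{1}{3} \cdot 4 = \frac{4}{3}$)
$U{\left(A{\left(3,-3 \right)},13 \right)} \left(-103 + a{\left(o{\left(0 \right)} \right)}\right) = 13 \left(-103 - 2\right) = 13 \left(-105\right) = -1365$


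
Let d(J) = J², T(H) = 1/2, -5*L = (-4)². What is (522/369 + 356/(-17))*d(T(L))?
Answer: -6805/1394 ≈ -4.8816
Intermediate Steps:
L = -16/5 (L = -⅕*(-4)² = -⅕*16 = -16/5 ≈ -3.2000)
T(H) = ½
(522/369 + 356/(-17))*d(T(L)) = (522/369 + 356/(-17))*(½)² = (522*(1/369) + 356*(-1/17))*(¼) = (58/41 - 356/17)*(¼) = -13610/697*¼ = -6805/1394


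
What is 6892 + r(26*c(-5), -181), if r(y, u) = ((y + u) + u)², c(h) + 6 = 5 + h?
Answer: 275216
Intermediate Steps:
c(h) = -1 + h (c(h) = -6 + (5 + h) = -1 + h)
r(y, u) = (y + 2*u)² (r(y, u) = ((u + y) + u)² = (y + 2*u)²)
6892 + r(26*c(-5), -181) = 6892 + (26*(-1 - 5) + 2*(-181))² = 6892 + (26*(-6) - 362)² = 6892 + (-156 - 362)² = 6892 + (-518)² = 6892 + 268324 = 275216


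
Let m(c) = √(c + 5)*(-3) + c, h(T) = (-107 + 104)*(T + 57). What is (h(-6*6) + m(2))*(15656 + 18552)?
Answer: -2086688 - 102624*√7 ≈ -2.3582e+6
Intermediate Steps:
h(T) = -171 - 3*T (h(T) = -3*(57 + T) = -171 - 3*T)
m(c) = c - 3*√(5 + c) (m(c) = √(5 + c)*(-3) + c = -3*√(5 + c) + c = c - 3*√(5 + c))
(h(-6*6) + m(2))*(15656 + 18552) = ((-171 - (-18)*6) + (2 - 3*√(5 + 2)))*(15656 + 18552) = ((-171 - 3*(-36)) + (2 - 3*√7))*34208 = ((-171 + 108) + (2 - 3*√7))*34208 = (-63 + (2 - 3*√7))*34208 = (-61 - 3*√7)*34208 = -2086688 - 102624*√7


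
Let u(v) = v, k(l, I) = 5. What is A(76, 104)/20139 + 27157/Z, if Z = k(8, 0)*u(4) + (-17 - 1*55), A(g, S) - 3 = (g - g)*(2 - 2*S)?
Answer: -14023453/26852 ≈ -522.25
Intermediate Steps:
A(g, S) = 3 (A(g, S) = 3 + (g - g)*(2 - 2*S) = 3 + 0*(2 - 2*S) = 3 + 0 = 3)
Z = -52 (Z = 5*4 + (-17 - 1*55) = 20 + (-17 - 55) = 20 - 72 = -52)
A(76, 104)/20139 + 27157/Z = 3/20139 + 27157/(-52) = 3*(1/20139) + 27157*(-1/52) = 1/6713 - 2089/4 = -14023453/26852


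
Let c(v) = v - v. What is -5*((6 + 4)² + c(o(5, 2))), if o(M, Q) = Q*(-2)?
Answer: -500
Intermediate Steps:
o(M, Q) = -2*Q
c(v) = 0
-5*((6 + 4)² + c(o(5, 2))) = -5*((6 + 4)² + 0) = -5*(10² + 0) = -5*(100 + 0) = -5*100 = -500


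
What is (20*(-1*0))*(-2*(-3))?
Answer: 0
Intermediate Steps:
(20*(-1*0))*(-2*(-3)) = (20*0)*6 = 0*6 = 0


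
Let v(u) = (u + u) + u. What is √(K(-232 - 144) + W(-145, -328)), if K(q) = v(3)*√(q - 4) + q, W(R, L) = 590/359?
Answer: √(-48247446 + 2319858*I*√95)/359 ≈ 4.4199 + 19.847*I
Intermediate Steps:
v(u) = 3*u (v(u) = 2*u + u = 3*u)
W(R, L) = 590/359 (W(R, L) = 590*(1/359) = 590/359)
K(q) = q + 9*√(-4 + q) (K(q) = (3*3)*√(q - 4) + q = 9*√(-4 + q) + q = q + 9*√(-4 + q))
√(K(-232 - 144) + W(-145, -328)) = √(((-232 - 144) + 9*√(-4 + (-232 - 144))) + 590/359) = √((-376 + 9*√(-4 - 376)) + 590/359) = √((-376 + 9*√(-380)) + 590/359) = √((-376 + 9*(2*I*√95)) + 590/359) = √((-376 + 18*I*√95) + 590/359) = √(-134394/359 + 18*I*√95)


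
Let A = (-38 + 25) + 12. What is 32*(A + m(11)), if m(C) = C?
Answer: 320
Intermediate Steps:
A = -1 (A = -13 + 12 = -1)
32*(A + m(11)) = 32*(-1 + 11) = 32*10 = 320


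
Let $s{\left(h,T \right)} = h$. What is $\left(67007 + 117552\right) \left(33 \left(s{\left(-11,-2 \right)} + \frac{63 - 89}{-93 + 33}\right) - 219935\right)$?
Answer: $- \frac{406553393883}{10} \approx -4.0655 \cdot 10^{10}$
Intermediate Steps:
$\left(67007 + 117552\right) \left(33 \left(s{\left(-11,-2 \right)} + \frac{63 - 89}{-93 + 33}\right) - 219935\right) = \left(67007 + 117552\right) \left(33 \left(-11 + \frac{63 - 89}{-93 + 33}\right) - 219935\right) = 184559 \left(33 \left(-11 - \frac{26}{-60}\right) - 219935\right) = 184559 \left(33 \left(-11 - - \frac{13}{30}\right) - 219935\right) = 184559 \left(33 \left(-11 + \frac{13}{30}\right) - 219935\right) = 184559 \left(33 \left(- \frac{317}{30}\right) - 219935\right) = 184559 \left(- \frac{3487}{10} - 219935\right) = 184559 \left(- \frac{2202837}{10}\right) = - \frac{406553393883}{10}$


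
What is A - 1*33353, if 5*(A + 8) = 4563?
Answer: -162242/5 ≈ -32448.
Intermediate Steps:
A = 4523/5 (A = -8 + (1/5)*4563 = -8 + 4563/5 = 4523/5 ≈ 904.60)
A - 1*33353 = 4523/5 - 1*33353 = 4523/5 - 33353 = -162242/5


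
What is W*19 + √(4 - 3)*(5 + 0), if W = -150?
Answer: -2845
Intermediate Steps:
W*19 + √(4 - 3)*(5 + 0) = -150*19 + √(4 - 3)*(5 + 0) = -2850 + √1*5 = -2850 + 1*5 = -2850 + 5 = -2845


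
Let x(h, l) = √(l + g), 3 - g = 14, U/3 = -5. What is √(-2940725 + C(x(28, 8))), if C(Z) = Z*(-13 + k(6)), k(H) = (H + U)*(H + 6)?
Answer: √(-2940725 - 121*I*√3) ≈ 0.061 - 1714.9*I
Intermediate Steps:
U = -15 (U = 3*(-5) = -15)
g = -11 (g = 3 - 1*14 = 3 - 14 = -11)
x(h, l) = √(-11 + l) (x(h, l) = √(l - 11) = √(-11 + l))
k(H) = (-15 + H)*(6 + H) (k(H) = (H - 15)*(H + 6) = (-15 + H)*(6 + H))
C(Z) = -121*Z (C(Z) = Z*(-13 + (-90 + 6² - 9*6)) = Z*(-13 + (-90 + 36 - 54)) = Z*(-13 - 108) = Z*(-121) = -121*Z)
√(-2940725 + C(x(28, 8))) = √(-2940725 - 121*√(-11 + 8)) = √(-2940725 - 121*I*√3)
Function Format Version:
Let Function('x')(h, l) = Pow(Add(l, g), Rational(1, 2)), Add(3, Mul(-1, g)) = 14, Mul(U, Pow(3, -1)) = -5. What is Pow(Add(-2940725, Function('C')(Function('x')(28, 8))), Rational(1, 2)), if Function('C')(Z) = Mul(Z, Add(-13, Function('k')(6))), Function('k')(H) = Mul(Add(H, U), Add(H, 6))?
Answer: Pow(Add(-2940725, Mul(-121, I, Pow(3, Rational(1, 2)))), Rational(1, 2)) ≈ Add(0.061, Mul(-1714.9, I))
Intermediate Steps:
U = -15 (U = Mul(3, -5) = -15)
g = -11 (g = Add(3, Mul(-1, 14)) = Add(3, -14) = -11)
Function('x')(h, l) = Pow(Add(-11, l), Rational(1, 2)) (Function('x')(h, l) = Pow(Add(l, -11), Rational(1, 2)) = Pow(Add(-11, l), Rational(1, 2)))
Function('k')(H) = Mul(Add(-15, H), Add(6, H)) (Function('k')(H) = Mul(Add(H, -15), Add(H, 6)) = Mul(Add(-15, H), Add(6, H)))
Function('C')(Z) = Mul(-121, Z) (Function('C')(Z) = Mul(Z, Add(-13, Add(-90, Pow(6, 2), Mul(-9, 6)))) = Mul(Z, Add(-13, Add(-90, 36, -54))) = Mul(Z, Add(-13, -108)) = Mul(Z, -121) = Mul(-121, Z))
Pow(Add(-2940725, Function('C')(Function('x')(28, 8))), Rational(1, 2)) = Pow(Add(-2940725, Mul(-121, Pow(Add(-11, 8), Rational(1, 2)))), Rational(1, 2)) = Pow(Add(-2940725, Mul(-121, Pow(-3, Rational(1, 2)))), Rational(1, 2)) = Pow(Add(-2940725, Mul(-121, Mul(I, Pow(3, Rational(1, 2))))), Rational(1, 2)) = Pow(Add(-2940725, Mul(-121, I, Pow(3, Rational(1, 2)))), Rational(1, 2))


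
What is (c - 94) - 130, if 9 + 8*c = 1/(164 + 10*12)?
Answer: -511483/2272 ≈ -225.12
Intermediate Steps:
c = -2555/2272 (c = -9/8 + 1/(8*(164 + 10*12)) = -9/8 + 1/(8*(164 + 120)) = -9/8 + (⅛)/284 = -9/8 + (⅛)*(1/284) = -9/8 + 1/2272 = -2555/2272 ≈ -1.1246)
(c - 94) - 130 = (-2555/2272 - 94) - 130 = -216123/2272 - 130 = -511483/2272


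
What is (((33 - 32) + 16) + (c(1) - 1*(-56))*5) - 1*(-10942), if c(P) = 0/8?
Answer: 11239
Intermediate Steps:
c(P) = 0 (c(P) = 0*(⅛) = 0)
(((33 - 32) + 16) + (c(1) - 1*(-56))*5) - 1*(-10942) = (((33 - 32) + 16) + (0 - 1*(-56))*5) - 1*(-10942) = ((1 + 16) + (0 + 56)*5) + 10942 = (17 + 56*5) + 10942 = (17 + 280) + 10942 = 297 + 10942 = 11239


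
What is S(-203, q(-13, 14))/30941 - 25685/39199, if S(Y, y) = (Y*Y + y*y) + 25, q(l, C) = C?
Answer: 829294985/1212856259 ≈ 0.68375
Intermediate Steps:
S(Y, y) = 25 + Y² + y² (S(Y, y) = (Y² + y²) + 25 = 25 + Y² + y²)
S(-203, q(-13, 14))/30941 - 25685/39199 = (25 + (-203)² + 14²)/30941 - 25685/39199 = (25 + 41209 + 196)*(1/30941) - 25685*1/39199 = 41430*(1/30941) - 25685/39199 = 41430/30941 - 25685/39199 = 829294985/1212856259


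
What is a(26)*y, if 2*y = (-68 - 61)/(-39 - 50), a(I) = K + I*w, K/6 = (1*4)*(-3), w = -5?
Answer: -13029/89 ≈ -146.39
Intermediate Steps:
K = -72 (K = 6*((1*4)*(-3)) = 6*(4*(-3)) = 6*(-12) = -72)
a(I) = -72 - 5*I (a(I) = -72 + I*(-5) = -72 - 5*I)
y = 129/178 (y = ((-68 - 61)/(-39 - 50))/2 = (-129/(-89))/2 = (-129*(-1/89))/2 = (1/2)*(129/89) = 129/178 ≈ 0.72472)
a(26)*y = (-72 - 5*26)*(129/178) = (-72 - 130)*(129/178) = -202*129/178 = -13029/89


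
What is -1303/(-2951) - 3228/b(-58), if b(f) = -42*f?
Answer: -529310/599053 ≈ -0.88358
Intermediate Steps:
-1303/(-2951) - 3228/b(-58) = -1303/(-2951) - 3228/((-42*(-58))) = -1303*(-1/2951) - 3228/2436 = 1303/2951 - 3228*1/2436 = 1303/2951 - 269/203 = -529310/599053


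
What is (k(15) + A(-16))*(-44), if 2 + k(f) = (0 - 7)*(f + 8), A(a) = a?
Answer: 7876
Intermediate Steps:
k(f) = -58 - 7*f (k(f) = -2 + (0 - 7)*(f + 8) = -2 - 7*(8 + f) = -2 + (-56 - 7*f) = -58 - 7*f)
(k(15) + A(-16))*(-44) = ((-58 - 7*15) - 16)*(-44) = ((-58 - 105) - 16)*(-44) = (-163 - 16)*(-44) = -179*(-44) = 7876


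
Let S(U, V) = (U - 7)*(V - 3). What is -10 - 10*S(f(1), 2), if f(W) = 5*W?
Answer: -30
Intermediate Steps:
S(U, V) = (-7 + U)*(-3 + V)
-10 - 10*S(f(1), 2) = -10 - 10*(21 - 7*2 - 15 + (5*1)*2) = -10 - 10*(21 - 14 - 3*5 + 5*2) = -10 - 10*(21 - 14 - 15 + 10) = -10 - 10*2 = -10 - 20 = -30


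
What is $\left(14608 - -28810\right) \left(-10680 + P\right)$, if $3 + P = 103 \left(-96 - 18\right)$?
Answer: $-973648650$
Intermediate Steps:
$P = -11745$ ($P = -3 + 103 \left(-96 - 18\right) = -3 + 103 \left(-114\right) = -3 - 11742 = -11745$)
$\left(14608 - -28810\right) \left(-10680 + P\right) = \left(14608 - -28810\right) \left(-10680 - 11745\right) = \left(14608 + 28810\right) \left(-22425\right) = 43418 \left(-22425\right) = -973648650$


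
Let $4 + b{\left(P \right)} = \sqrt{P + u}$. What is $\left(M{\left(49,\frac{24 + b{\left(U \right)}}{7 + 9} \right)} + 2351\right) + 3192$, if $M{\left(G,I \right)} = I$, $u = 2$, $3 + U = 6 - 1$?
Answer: $\frac{44355}{8} \approx 5544.4$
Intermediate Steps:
$U = 2$ ($U = -3 + \left(6 - 1\right) = -3 + 5 = 2$)
$b{\left(P \right)} = -4 + \sqrt{2 + P}$ ($b{\left(P \right)} = -4 + \sqrt{P + 2} = -4 + \sqrt{2 + P}$)
$\left(M{\left(49,\frac{24 + b{\left(U \right)}}{7 + 9} \right)} + 2351\right) + 3192 = \left(\frac{24 - \left(4 - \sqrt{2 + 2}\right)}{7 + 9} + 2351\right) + 3192 = \left(\frac{24 - \left(4 - \sqrt{4}\right)}{16} + 2351\right) + 3192 = \left(\left(24 + \left(-4 + 2\right)\right) \frac{1}{16} + 2351\right) + 3192 = \left(\left(24 - 2\right) \frac{1}{16} + 2351\right) + 3192 = \left(22 \cdot \frac{1}{16} + 2351\right) + 3192 = \left(\frac{11}{8} + 2351\right) + 3192 = \frac{18819}{8} + 3192 = \frac{44355}{8}$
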